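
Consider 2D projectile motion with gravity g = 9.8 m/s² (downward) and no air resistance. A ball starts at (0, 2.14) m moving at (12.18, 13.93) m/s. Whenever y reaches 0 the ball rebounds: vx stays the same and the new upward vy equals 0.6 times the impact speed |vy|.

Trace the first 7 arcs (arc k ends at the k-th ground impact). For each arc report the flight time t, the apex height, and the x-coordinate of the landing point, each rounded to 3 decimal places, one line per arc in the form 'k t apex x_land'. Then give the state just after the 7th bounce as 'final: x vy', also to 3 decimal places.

1 2.989 12.040 36.406
2 1.881 4.334 59.317
3 1.129 1.560 73.064
4 0.677 0.562 81.312
5 0.406 0.202 86.261
6 0.244 0.073 89.230
7 0.146 0.026 91.011
final: 91.011 0.430

Arc 1: start y=2.140, vy=13.930 → t=2.989, apex=12.040, x_land=36.406, impact vy=-15.362
  bounce: vy ← 0.6·15.362 = 9.217
Arc 2: start y=0.000, vy=9.217 → t=1.881, apex=4.334, x_land=59.317, impact vy=-9.217
  bounce: vy ← 0.6·9.217 = 5.530
Arc 3: start y=0.000, vy=5.530 → t=1.129, apex=1.560, x_land=73.064, impact vy=-5.530
  bounce: vy ← 0.6·5.530 = 3.318
Arc 4: start y=0.000, vy=3.318 → t=0.677, apex=0.562, x_land=81.312, impact vy=-3.318
  bounce: vy ← 0.6·3.318 = 1.991
Arc 5: start y=0.000, vy=1.991 → t=0.406, apex=0.202, x_land=86.261, impact vy=-1.991
  bounce: vy ← 0.6·1.991 = 1.195
Arc 6: start y=0.000, vy=1.195 → t=0.244, apex=0.073, x_land=89.230, impact vy=-1.195
  bounce: vy ← 0.6·1.195 = 0.717
Arc 7: start y=0.000, vy=0.717 → t=0.146, apex=0.026, x_land=91.011, impact vy=-0.717
  bounce: vy ← 0.6·0.717 = 0.430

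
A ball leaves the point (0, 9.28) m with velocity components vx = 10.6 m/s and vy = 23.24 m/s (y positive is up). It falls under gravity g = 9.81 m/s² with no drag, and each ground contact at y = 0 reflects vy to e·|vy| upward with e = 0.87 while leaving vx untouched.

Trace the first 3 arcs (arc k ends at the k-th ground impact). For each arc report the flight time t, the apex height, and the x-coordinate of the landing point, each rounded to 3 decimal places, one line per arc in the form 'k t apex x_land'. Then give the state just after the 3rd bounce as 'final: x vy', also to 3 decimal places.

1 5.108 36.808 54.149
2 4.767 27.860 104.674
3 4.147 21.087 148.631
final: 148.631 17.696

Arc 1: start y=9.280, vy=23.240 → t=5.108, apex=36.808, x_land=54.149, impact vy=-26.873
  bounce: vy ← 0.87·26.873 = 23.380
Arc 2: start y=0.000, vy=23.380 → t=4.767, apex=27.860, x_land=104.674, impact vy=-23.380
  bounce: vy ← 0.87·23.380 = 20.340
Arc 3: start y=0.000, vy=20.340 → t=4.147, apex=21.087, x_land=148.631, impact vy=-20.340
  bounce: vy ← 0.87·20.340 = 17.696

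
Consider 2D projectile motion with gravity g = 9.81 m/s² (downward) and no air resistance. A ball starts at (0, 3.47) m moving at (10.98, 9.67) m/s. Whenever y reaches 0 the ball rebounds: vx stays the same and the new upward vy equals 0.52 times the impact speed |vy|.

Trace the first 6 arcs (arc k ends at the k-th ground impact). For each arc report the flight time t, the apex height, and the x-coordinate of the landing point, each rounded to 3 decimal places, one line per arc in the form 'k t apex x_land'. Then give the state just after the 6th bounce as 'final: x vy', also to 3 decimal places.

1 2.282 8.236 25.051
2 1.348 2.227 39.848
3 0.701 0.602 47.543
4 0.364 0.163 51.544
5 0.189 0.044 53.624
6 0.099 0.012 54.706
final: 54.706 0.251

Arc 1: start y=3.470, vy=9.670 → t=2.282, apex=8.236, x_land=25.051, impact vy=-12.712
  bounce: vy ← 0.52·12.712 = 6.610
Arc 2: start y=0.000, vy=6.610 → t=1.348, apex=2.227, x_land=39.848, impact vy=-6.610
  bounce: vy ← 0.52·6.610 = 3.437
Arc 3: start y=0.000, vy=3.437 → t=0.701, apex=0.602, x_land=47.543, impact vy=-3.437
  bounce: vy ← 0.52·3.437 = 1.787
Arc 4: start y=0.000, vy=1.787 → t=0.364, apex=0.163, x_land=51.544, impact vy=-1.787
  bounce: vy ← 0.52·1.787 = 0.929
Arc 5: start y=0.000, vy=0.929 → t=0.189, apex=0.044, x_land=53.624, impact vy=-0.929
  bounce: vy ← 0.52·0.929 = 0.483
Arc 6: start y=0.000, vy=0.483 → t=0.099, apex=0.012, x_land=54.706, impact vy=-0.483
  bounce: vy ← 0.52·0.483 = 0.251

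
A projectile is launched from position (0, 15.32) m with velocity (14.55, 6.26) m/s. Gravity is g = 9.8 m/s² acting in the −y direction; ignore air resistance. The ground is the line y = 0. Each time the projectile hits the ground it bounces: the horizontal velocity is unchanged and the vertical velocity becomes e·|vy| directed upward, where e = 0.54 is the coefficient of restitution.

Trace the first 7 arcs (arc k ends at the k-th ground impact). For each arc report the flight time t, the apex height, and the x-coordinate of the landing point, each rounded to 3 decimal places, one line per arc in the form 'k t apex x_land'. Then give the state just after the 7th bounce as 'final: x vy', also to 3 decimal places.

Arc 1: start y=15.320, vy=6.260 → t=2.519, apex=17.319, x_land=36.649, impact vy=-18.424
  bounce: vy ← 0.54·18.424 = 9.949
Arc 2: start y=0.000, vy=9.949 → t=2.030, apex=5.050, x_land=66.192, impact vy=-9.949
  bounce: vy ← 0.54·9.949 = 5.373
Arc 3: start y=0.000, vy=5.373 → t=1.096, apex=1.473, x_land=82.145, impact vy=-5.373
  bounce: vy ← 0.54·5.373 = 2.901
Arc 4: start y=0.000, vy=2.901 → t=0.592, apex=0.429, x_land=90.760, impact vy=-2.901
  bounce: vy ← 0.54·2.901 = 1.567
Arc 5: start y=0.000, vy=1.567 → t=0.320, apex=0.125, x_land=95.412, impact vy=-1.567
  bounce: vy ← 0.54·1.567 = 0.846
Arc 6: start y=0.000, vy=0.846 → t=0.173, apex=0.037, x_land=97.924, impact vy=-0.846
  bounce: vy ← 0.54·0.846 = 0.457
Arc 7: start y=0.000, vy=0.457 → t=0.093, apex=0.011, x_land=99.280, impact vy=-0.457
  bounce: vy ← 0.54·0.457 = 0.247

1 2.519 17.319 36.649
2 2.030 5.050 66.192
3 1.096 1.473 82.145
4 0.592 0.429 90.760
5 0.320 0.125 95.412
6 0.173 0.037 97.924
7 0.093 0.011 99.280
final: 99.280 0.247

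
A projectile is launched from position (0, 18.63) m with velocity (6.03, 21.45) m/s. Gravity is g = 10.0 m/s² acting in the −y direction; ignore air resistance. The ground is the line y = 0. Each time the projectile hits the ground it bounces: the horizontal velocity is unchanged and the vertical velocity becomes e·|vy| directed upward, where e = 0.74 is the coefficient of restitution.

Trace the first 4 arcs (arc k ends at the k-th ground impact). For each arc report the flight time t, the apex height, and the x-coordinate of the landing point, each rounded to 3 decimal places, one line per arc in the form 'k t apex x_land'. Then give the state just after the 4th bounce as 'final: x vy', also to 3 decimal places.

1 5.031 41.635 30.335
2 4.271 22.799 56.088
3 3.160 12.485 75.145
4 2.339 6.837 89.247
final: 89.247 8.653

Arc 1: start y=18.630, vy=21.450 → t=5.031, apex=41.635, x_land=30.335, impact vy=-28.857
  bounce: vy ← 0.74·28.857 = 21.354
Arc 2: start y=0.000, vy=21.354 → t=4.271, apex=22.799, x_land=56.088, impact vy=-21.354
  bounce: vy ← 0.74·21.354 = 15.802
Arc 3: start y=0.000, vy=15.802 → t=3.160, apex=12.485, x_land=75.145, impact vy=-15.802
  bounce: vy ← 0.74·15.802 = 11.693
Arc 4: start y=0.000, vy=11.693 → t=2.339, apex=6.837, x_land=89.247, impact vy=-11.693
  bounce: vy ← 0.74·11.693 = 8.653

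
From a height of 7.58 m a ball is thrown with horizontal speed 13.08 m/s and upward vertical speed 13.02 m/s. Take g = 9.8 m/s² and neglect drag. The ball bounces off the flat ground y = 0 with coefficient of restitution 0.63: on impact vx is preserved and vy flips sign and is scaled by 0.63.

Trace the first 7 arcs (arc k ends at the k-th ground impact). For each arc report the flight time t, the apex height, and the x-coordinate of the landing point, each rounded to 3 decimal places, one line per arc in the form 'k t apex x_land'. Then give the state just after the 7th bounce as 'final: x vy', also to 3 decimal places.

Arc 1: start y=7.580, vy=13.020 → t=3.148, apex=16.229, x_land=41.182, impact vy=-17.835
  bounce: vy ← 0.63·17.835 = 11.236
Arc 2: start y=0.000, vy=11.236 → t=2.293, apex=6.441, x_land=71.175, impact vy=-11.236
  bounce: vy ← 0.63·11.236 = 7.079
Arc 3: start y=0.000, vy=7.079 → t=1.445, apex=2.557, x_land=90.071, impact vy=-7.079
  bounce: vy ← 0.63·7.079 = 4.460
Arc 4: start y=0.000, vy=4.460 → t=0.910, apex=1.015, x_land=101.976, impact vy=-4.460
  bounce: vy ← 0.63·4.460 = 2.810
Arc 5: start y=0.000, vy=2.810 → t=0.573, apex=0.403, x_land=109.475, impact vy=-2.810
  bounce: vy ← 0.63·2.810 = 1.770
Arc 6: start y=0.000, vy=1.770 → t=0.361, apex=0.160, x_land=114.200, impact vy=-1.770
  bounce: vy ← 0.63·1.770 = 1.115
Arc 7: start y=0.000, vy=1.115 → t=0.228, apex=0.063, x_land=117.177, impact vy=-1.115
  bounce: vy ← 0.63·1.115 = 0.703

1 3.148 16.229 41.182
2 2.293 6.441 71.175
3 1.445 2.557 90.071
4 0.910 1.015 101.976
5 0.573 0.403 109.475
6 0.361 0.160 114.200
7 0.228 0.063 117.177
final: 117.177 0.703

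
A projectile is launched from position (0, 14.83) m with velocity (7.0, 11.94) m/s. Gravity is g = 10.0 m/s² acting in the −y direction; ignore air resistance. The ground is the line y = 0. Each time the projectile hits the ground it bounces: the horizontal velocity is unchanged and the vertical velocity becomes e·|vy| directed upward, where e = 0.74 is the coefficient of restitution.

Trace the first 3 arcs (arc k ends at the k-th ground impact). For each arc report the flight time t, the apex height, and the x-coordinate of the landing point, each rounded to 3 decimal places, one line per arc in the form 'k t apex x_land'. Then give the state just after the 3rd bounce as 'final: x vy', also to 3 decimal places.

1 3.290 21.958 23.027
2 3.102 12.024 44.738
3 2.295 6.585 60.804
final: 60.804 8.492

Arc 1: start y=14.830, vy=11.940 → t=3.290, apex=21.958, x_land=23.027, impact vy=-20.956
  bounce: vy ← 0.74·20.956 = 15.508
Arc 2: start y=0.000, vy=15.508 → t=3.102, apex=12.024, x_land=44.738, impact vy=-15.508
  bounce: vy ← 0.74·15.508 = 11.476
Arc 3: start y=0.000, vy=11.476 → t=2.295, apex=6.585, x_land=60.804, impact vy=-11.476
  bounce: vy ← 0.74·11.476 = 8.492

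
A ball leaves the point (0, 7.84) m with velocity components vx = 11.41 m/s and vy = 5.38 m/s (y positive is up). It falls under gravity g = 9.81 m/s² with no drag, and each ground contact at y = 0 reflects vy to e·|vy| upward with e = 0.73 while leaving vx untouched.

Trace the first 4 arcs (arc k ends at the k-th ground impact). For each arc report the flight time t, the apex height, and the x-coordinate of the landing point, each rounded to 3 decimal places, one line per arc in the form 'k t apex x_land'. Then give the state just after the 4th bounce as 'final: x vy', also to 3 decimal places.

1 1.927 9.315 21.981
2 2.012 4.964 44.939
3 1.469 2.645 61.697
4 1.072 1.410 73.931
final: 73.931 3.839

Arc 1: start y=7.840, vy=5.380 → t=1.927, apex=9.315, x_land=21.981, impact vy=-13.519
  bounce: vy ← 0.73·13.519 = 9.869
Arc 2: start y=0.000, vy=9.869 → t=2.012, apex=4.964, x_land=44.939, impact vy=-9.869
  bounce: vy ← 0.73·9.869 = 7.204
Arc 3: start y=0.000, vy=7.204 → t=1.469, apex=2.645, x_land=61.697, impact vy=-7.204
  bounce: vy ← 0.73·7.204 = 5.259
Arc 4: start y=0.000, vy=5.259 → t=1.072, apex=1.410, x_land=73.931, impact vy=-5.259
  bounce: vy ← 0.73·5.259 = 3.839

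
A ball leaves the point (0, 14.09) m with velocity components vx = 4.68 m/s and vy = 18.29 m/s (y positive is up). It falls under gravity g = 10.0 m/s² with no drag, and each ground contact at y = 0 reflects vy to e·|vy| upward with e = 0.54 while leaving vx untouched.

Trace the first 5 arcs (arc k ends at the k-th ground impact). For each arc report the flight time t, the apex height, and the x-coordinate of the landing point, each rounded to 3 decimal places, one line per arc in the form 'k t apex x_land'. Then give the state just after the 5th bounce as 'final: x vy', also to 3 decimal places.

1 4.312 30.816 20.178
2 2.681 8.986 32.726
3 1.448 2.620 39.502
4 0.782 0.764 43.161
5 0.422 0.223 45.137
final: 45.137 1.140

Arc 1: start y=14.090, vy=18.290 → t=4.312, apex=30.816, x_land=20.178, impact vy=-24.826
  bounce: vy ← 0.54·24.826 = 13.406
Arc 2: start y=0.000, vy=13.406 → t=2.681, apex=8.986, x_land=32.726, impact vy=-13.406
  bounce: vy ← 0.54·13.406 = 7.239
Arc 3: start y=0.000, vy=7.239 → t=1.448, apex=2.620, x_land=39.502, impact vy=-7.239
  bounce: vy ← 0.54·7.239 = 3.909
Arc 4: start y=0.000, vy=3.909 → t=0.782, apex=0.764, x_land=43.161, impact vy=-3.909
  bounce: vy ← 0.54·3.909 = 2.111
Arc 5: start y=0.000, vy=2.111 → t=0.422, apex=0.223, x_land=45.137, impact vy=-2.111
  bounce: vy ← 0.54·2.111 = 1.140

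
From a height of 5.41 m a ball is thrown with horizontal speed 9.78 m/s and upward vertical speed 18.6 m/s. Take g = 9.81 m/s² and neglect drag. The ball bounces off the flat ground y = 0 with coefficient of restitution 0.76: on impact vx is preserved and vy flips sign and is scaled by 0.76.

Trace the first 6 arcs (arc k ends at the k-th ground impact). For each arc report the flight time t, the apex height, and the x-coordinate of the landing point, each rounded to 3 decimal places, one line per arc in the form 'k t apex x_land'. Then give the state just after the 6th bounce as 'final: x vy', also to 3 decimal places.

1 4.063 23.043 39.741
2 3.295 13.310 71.961
3 2.504 7.688 96.449
4 1.903 4.440 115.060
5 1.446 2.565 129.204
6 1.099 1.481 139.953
final: 139.953 4.097

Arc 1: start y=5.410, vy=18.600 → t=4.063, apex=23.043, x_land=39.741, impact vy=-21.263
  bounce: vy ← 0.76·21.263 = 16.160
Arc 2: start y=0.000, vy=16.160 → t=3.295, apex=13.310, x_land=71.961, impact vy=-16.160
  bounce: vy ← 0.76·16.160 = 12.281
Arc 3: start y=0.000, vy=12.281 → t=2.504, apex=7.688, x_land=96.449, impact vy=-12.281
  bounce: vy ← 0.76·12.281 = 9.334
Arc 4: start y=0.000, vy=9.334 → t=1.903, apex=4.440, x_land=115.060, impact vy=-9.334
  bounce: vy ← 0.76·9.334 = 7.094
Arc 5: start y=0.000, vy=7.094 → t=1.446, apex=2.565, x_land=129.204, impact vy=-7.094
  bounce: vy ← 0.76·7.094 = 5.391
Arc 6: start y=0.000, vy=5.391 → t=1.099, apex=1.481, x_land=139.953, impact vy=-5.391
  bounce: vy ← 0.76·5.391 = 4.097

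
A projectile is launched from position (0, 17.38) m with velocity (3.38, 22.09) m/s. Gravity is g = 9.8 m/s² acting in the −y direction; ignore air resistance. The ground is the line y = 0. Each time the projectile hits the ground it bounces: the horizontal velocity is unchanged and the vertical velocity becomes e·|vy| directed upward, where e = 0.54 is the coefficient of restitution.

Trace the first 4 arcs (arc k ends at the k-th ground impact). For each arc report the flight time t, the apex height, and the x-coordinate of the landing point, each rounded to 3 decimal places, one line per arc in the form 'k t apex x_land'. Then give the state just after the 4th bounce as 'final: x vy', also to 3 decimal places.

1 5.191 42.276 17.547
2 3.172 12.328 28.269
3 1.713 3.595 34.059
4 0.925 1.048 37.186
final: 37.186 2.448

Arc 1: start y=17.380, vy=22.090 → t=5.191, apex=42.276, x_land=17.547, impact vy=-28.786
  bounce: vy ← 0.54·28.786 = 15.544
Arc 2: start y=0.000, vy=15.544 → t=3.172, apex=12.328, x_land=28.269, impact vy=-15.544
  bounce: vy ← 0.54·15.544 = 8.394
Arc 3: start y=0.000, vy=8.394 → t=1.713, apex=3.595, x_land=34.059, impact vy=-8.394
  bounce: vy ← 0.54·8.394 = 4.533
Arc 4: start y=0.000, vy=4.533 → t=0.925, apex=1.048, x_land=37.186, impact vy=-4.533
  bounce: vy ← 0.54·4.533 = 2.448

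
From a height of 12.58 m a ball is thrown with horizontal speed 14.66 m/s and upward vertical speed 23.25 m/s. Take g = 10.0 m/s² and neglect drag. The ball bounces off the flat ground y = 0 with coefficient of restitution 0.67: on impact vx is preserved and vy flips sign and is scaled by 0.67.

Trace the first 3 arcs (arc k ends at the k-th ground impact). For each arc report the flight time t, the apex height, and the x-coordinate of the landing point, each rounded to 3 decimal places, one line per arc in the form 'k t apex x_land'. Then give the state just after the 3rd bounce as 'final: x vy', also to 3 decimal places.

1 5.140 39.608 75.346
2 3.771 17.780 130.636
3 2.527 7.981 167.680
final: 167.680 8.465

Arc 1: start y=12.580, vy=23.250 → t=5.140, apex=39.608, x_land=75.346, impact vy=-28.145
  bounce: vy ← 0.67·28.145 = 18.857
Arc 2: start y=0.000, vy=18.857 → t=3.771, apex=17.780, x_land=130.636, impact vy=-18.857
  bounce: vy ← 0.67·18.857 = 12.634
Arc 3: start y=0.000, vy=12.634 → t=2.527, apex=7.981, x_land=167.680, impact vy=-12.634
  bounce: vy ← 0.67·12.634 = 8.465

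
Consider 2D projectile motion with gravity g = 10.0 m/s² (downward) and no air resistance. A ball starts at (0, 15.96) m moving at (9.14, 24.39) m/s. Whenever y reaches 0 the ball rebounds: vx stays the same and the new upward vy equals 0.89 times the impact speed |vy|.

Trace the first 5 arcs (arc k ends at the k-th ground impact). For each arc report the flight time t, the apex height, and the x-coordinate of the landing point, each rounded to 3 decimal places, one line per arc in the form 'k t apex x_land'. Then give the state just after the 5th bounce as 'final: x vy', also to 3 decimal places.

1 5.462 45.704 49.926
2 5.382 36.202 99.114
3 4.790 28.675 142.891
4 4.263 22.714 181.852
5 3.794 17.992 216.528
final: 216.528 16.883

Arc 1: start y=15.960, vy=24.390 → t=5.462, apex=45.704, x_land=49.926, impact vy=-30.234
  bounce: vy ← 0.89·30.234 = 26.908
Arc 2: start y=0.000, vy=26.908 → t=5.382, apex=36.202, x_land=99.114, impact vy=-26.908
  bounce: vy ← 0.89·26.908 = 23.948
Arc 3: start y=0.000, vy=23.948 → t=4.790, apex=28.675, x_land=142.891, impact vy=-23.948
  bounce: vy ← 0.89·23.948 = 21.314
Arc 4: start y=0.000, vy=21.314 → t=4.263, apex=22.714, x_land=181.852, impact vy=-21.314
  bounce: vy ← 0.89·21.314 = 18.969
Arc 5: start y=0.000, vy=18.969 → t=3.794, apex=17.992, x_land=216.528, impact vy=-18.969
  bounce: vy ← 0.89·18.969 = 16.883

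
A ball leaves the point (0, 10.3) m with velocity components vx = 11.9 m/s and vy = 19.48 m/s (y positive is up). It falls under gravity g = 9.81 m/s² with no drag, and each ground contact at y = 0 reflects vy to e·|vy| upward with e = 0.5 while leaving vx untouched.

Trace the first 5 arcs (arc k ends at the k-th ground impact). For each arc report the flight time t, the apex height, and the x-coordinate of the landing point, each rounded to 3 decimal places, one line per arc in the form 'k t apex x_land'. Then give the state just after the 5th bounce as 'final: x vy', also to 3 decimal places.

1 4.444 29.641 52.883
2 2.458 7.410 82.137
3 1.229 1.853 96.763
4 0.615 0.463 104.077
5 0.307 0.116 107.733
final: 107.733 0.754

Arc 1: start y=10.300, vy=19.480 → t=4.444, apex=29.641, x_land=52.883, impact vy=-24.115
  bounce: vy ← 0.5·24.115 = 12.058
Arc 2: start y=0.000, vy=12.058 → t=2.458, apex=7.410, x_land=82.137, impact vy=-12.058
  bounce: vy ← 0.5·12.058 = 6.029
Arc 3: start y=0.000, vy=6.029 → t=1.229, apex=1.853, x_land=96.763, impact vy=-6.029
  bounce: vy ← 0.5·6.029 = 3.014
Arc 4: start y=0.000, vy=3.014 → t=0.615, apex=0.463, x_land=104.077, impact vy=-3.014
  bounce: vy ← 0.5·3.014 = 1.507
Arc 5: start y=0.000, vy=1.507 → t=0.307, apex=0.116, x_land=107.733, impact vy=-1.507
  bounce: vy ← 0.5·1.507 = 0.754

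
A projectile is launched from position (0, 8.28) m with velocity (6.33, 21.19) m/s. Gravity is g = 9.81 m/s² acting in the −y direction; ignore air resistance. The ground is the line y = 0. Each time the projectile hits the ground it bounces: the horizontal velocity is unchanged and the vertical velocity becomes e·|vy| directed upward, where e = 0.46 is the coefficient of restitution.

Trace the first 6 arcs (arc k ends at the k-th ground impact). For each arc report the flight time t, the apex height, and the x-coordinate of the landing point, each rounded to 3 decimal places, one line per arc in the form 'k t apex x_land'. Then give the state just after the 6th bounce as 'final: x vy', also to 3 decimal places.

1 4.681 31.166 29.629
2 2.319 6.595 44.308
3 1.067 1.395 51.061
4 0.491 0.295 54.167
5 0.226 0.062 55.596
6 0.104 0.013 56.253
final: 56.253 0.234

Arc 1: start y=8.280, vy=21.190 → t=4.681, apex=31.166, x_land=29.629, impact vy=-24.728
  bounce: vy ← 0.46·24.728 = 11.375
Arc 2: start y=0.000, vy=11.375 → t=2.319, apex=6.595, x_land=44.308, impact vy=-11.375
  bounce: vy ← 0.46·11.375 = 5.232
Arc 3: start y=0.000, vy=5.232 → t=1.067, apex=1.395, x_land=51.061, impact vy=-5.232
  bounce: vy ← 0.46·5.232 = 2.407
Arc 4: start y=0.000, vy=2.407 → t=0.491, apex=0.295, x_land=54.167, impact vy=-2.407
  bounce: vy ← 0.46·2.407 = 1.107
Arc 5: start y=0.000, vy=1.107 → t=0.226, apex=0.062, x_land=55.596, impact vy=-1.107
  bounce: vy ← 0.46·1.107 = 0.509
Arc 6: start y=0.000, vy=0.509 → t=0.104, apex=0.013, x_land=56.253, impact vy=-0.509
  bounce: vy ← 0.46·0.509 = 0.234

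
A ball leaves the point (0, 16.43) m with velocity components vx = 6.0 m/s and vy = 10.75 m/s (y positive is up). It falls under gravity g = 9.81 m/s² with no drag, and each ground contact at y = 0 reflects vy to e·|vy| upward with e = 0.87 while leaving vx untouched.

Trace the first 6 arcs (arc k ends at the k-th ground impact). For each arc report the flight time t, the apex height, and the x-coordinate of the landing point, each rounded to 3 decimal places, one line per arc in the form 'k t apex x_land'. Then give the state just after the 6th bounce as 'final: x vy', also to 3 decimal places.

1 3.229 22.320 19.374
2 3.712 16.894 41.644
3 3.229 12.787 61.020
4 2.809 9.679 77.876
5 2.444 7.326 92.541
6 2.126 5.545 105.300
final: 105.300 9.074

Arc 1: start y=16.430, vy=10.750 → t=3.229, apex=22.320, x_land=19.374, impact vy=-20.927
  bounce: vy ← 0.87·20.927 = 18.206
Arc 2: start y=0.000, vy=18.206 → t=3.712, apex=16.894, x_land=41.644, impact vy=-18.206
  bounce: vy ← 0.87·18.206 = 15.839
Arc 3: start y=0.000, vy=15.839 → t=3.229, apex=12.787, x_land=61.020, impact vy=-15.839
  bounce: vy ← 0.87·15.839 = 13.780
Arc 4: start y=0.000, vy=13.780 → t=2.809, apex=9.679, x_land=77.876, impact vy=-13.780
  bounce: vy ← 0.87·13.780 = 11.989
Arc 5: start y=0.000, vy=11.989 → t=2.444, apex=7.326, x_land=92.541, impact vy=-11.989
  bounce: vy ← 0.87·11.989 = 10.430
Arc 6: start y=0.000, vy=10.430 → t=2.126, apex=5.545, x_land=105.300, impact vy=-10.430
  bounce: vy ← 0.87·10.430 = 9.074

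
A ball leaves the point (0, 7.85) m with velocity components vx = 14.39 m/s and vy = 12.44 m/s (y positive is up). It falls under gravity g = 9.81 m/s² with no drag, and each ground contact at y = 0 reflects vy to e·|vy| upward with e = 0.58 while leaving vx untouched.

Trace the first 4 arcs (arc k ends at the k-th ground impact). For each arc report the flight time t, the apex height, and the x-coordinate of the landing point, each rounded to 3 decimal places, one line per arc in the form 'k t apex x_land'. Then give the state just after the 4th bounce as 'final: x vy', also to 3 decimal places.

Arc 1: start y=7.850, vy=12.440 → t=3.059, apex=15.738, x_land=44.024, impact vy=-17.572
  bounce: vy ← 0.58·17.572 = 10.192
Arc 2: start y=0.000, vy=10.192 → t=2.078, apex=5.294, x_land=73.923, impact vy=-10.192
  bounce: vy ← 0.58·10.192 = 5.911
Arc 3: start y=0.000, vy=5.911 → t=1.205, apex=1.781, x_land=91.265, impact vy=-5.911
  bounce: vy ← 0.58·5.911 = 3.428
Arc 4: start y=0.000, vy=3.428 → t=0.699, apex=0.599, x_land=101.323, impact vy=-3.428
  bounce: vy ← 0.58·3.428 = 1.989

1 3.059 15.738 44.024
2 2.078 5.294 73.923
3 1.205 1.781 91.265
4 0.699 0.599 101.323
final: 101.323 1.989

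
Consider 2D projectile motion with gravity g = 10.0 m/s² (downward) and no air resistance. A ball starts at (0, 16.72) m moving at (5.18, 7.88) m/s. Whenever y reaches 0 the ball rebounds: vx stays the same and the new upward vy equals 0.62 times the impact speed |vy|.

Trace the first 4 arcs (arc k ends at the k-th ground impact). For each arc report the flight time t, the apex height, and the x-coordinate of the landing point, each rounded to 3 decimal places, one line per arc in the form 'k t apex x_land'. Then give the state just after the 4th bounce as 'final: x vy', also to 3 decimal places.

Arc 1: start y=16.720, vy=7.880 → t=2.779, apex=19.825, x_land=14.396, impact vy=-19.912
  bounce: vy ← 0.62·19.912 = 12.346
Arc 2: start y=0.000, vy=12.346 → t=2.469, apex=7.621, x_land=27.186, impact vy=-12.346
  bounce: vy ← 0.62·12.346 = 7.654
Arc 3: start y=0.000, vy=7.654 → t=1.531, apex=2.929, x_land=35.116, impact vy=-7.654
  bounce: vy ← 0.62·7.654 = 4.746
Arc 4: start y=0.000, vy=4.746 → t=0.949, apex=1.126, x_land=40.033, impact vy=-4.746
  bounce: vy ← 0.62·4.746 = 2.942

1 2.779 19.825 14.396
2 2.469 7.621 27.186
3 1.531 2.929 35.116
4 0.949 1.126 40.033
final: 40.033 2.942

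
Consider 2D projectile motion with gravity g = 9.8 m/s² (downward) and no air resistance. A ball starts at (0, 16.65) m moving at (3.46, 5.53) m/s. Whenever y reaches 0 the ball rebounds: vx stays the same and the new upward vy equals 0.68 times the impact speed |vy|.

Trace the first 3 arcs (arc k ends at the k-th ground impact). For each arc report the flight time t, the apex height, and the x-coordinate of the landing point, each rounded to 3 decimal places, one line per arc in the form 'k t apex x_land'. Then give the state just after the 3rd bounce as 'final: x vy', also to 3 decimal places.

Arc 1: start y=16.650, vy=5.530 → t=2.492, apex=18.210, x_land=8.623, impact vy=-18.892
  bounce: vy ← 0.68·18.892 = 12.847
Arc 2: start y=0.000, vy=12.847 → t=2.622, apex=8.420, x_land=17.694, impact vy=-12.847
  bounce: vy ← 0.68·12.847 = 8.736
Arc 3: start y=0.000, vy=8.736 → t=1.783, apex=3.894, x_land=23.863, impact vy=-8.736
  bounce: vy ← 0.68·8.736 = 5.940

1 2.492 18.210 8.623
2 2.622 8.420 17.694
3 1.783 3.894 23.863
final: 23.863 5.940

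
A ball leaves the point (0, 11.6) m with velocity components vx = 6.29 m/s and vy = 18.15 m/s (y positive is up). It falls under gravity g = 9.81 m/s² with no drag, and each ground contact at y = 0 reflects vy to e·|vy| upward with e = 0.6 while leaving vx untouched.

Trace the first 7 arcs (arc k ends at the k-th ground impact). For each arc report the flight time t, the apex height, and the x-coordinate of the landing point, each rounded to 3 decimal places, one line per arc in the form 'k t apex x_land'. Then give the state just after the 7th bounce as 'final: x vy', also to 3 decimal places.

Arc 1: start y=11.600, vy=18.150 → t=4.256, apex=28.390, x_land=26.770, impact vy=-23.601
  bounce: vy ← 0.6·23.601 = 14.161
Arc 2: start y=0.000, vy=14.161 → t=2.887, apex=10.220, x_land=44.929, impact vy=-14.161
  bounce: vy ← 0.6·14.161 = 8.496
Arc 3: start y=0.000, vy=8.496 → t=1.732, apex=3.679, x_land=55.825, impact vy=-8.496
  bounce: vy ← 0.6·8.496 = 5.098
Arc 4: start y=0.000, vy=5.098 → t=1.039, apex=1.325, x_land=62.362, impact vy=-5.098
  bounce: vy ← 0.6·5.098 = 3.059
Arc 5: start y=0.000, vy=3.059 → t=0.624, apex=0.477, x_land=66.284, impact vy=-3.059
  bounce: vy ← 0.6·3.059 = 1.835
Arc 6: start y=0.000, vy=1.835 → t=0.374, apex=0.172, x_land=68.638, impact vy=-1.835
  bounce: vy ← 0.6·1.835 = 1.101
Arc 7: start y=0.000, vy=1.101 → t=0.224, apex=0.062, x_land=70.050, impact vy=-1.101
  bounce: vy ← 0.6·1.101 = 0.661

1 4.256 28.390 26.770
2 2.887 10.220 44.929
3 1.732 3.679 55.825
4 1.039 1.325 62.362
5 0.624 0.477 66.284
6 0.374 0.172 68.638
7 0.224 0.062 70.050
final: 70.050 0.661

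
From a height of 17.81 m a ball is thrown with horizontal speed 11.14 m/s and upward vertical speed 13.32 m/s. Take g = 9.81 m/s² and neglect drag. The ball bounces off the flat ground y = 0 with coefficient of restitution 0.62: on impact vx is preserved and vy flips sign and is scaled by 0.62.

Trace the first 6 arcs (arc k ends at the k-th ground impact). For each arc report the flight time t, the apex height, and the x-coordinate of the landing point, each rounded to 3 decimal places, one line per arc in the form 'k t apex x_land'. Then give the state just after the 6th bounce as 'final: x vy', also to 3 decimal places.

1 3.698 26.853 41.191
2 2.901 10.322 73.512
3 1.799 3.968 93.551
4 1.115 1.525 105.975
5 0.691 0.586 113.678
6 0.429 0.225 118.454
final: 118.454 1.304

Arc 1: start y=17.810, vy=13.320 → t=3.698, apex=26.853, x_land=41.191, impact vy=-22.953
  bounce: vy ← 0.62·22.953 = 14.231
Arc 2: start y=0.000, vy=14.231 → t=2.901, apex=10.322, x_land=73.512, impact vy=-14.231
  bounce: vy ← 0.62·14.231 = 8.823
Arc 3: start y=0.000, vy=8.823 → t=1.799, apex=3.968, x_land=93.551, impact vy=-8.823
  bounce: vy ← 0.62·8.823 = 5.470
Arc 4: start y=0.000, vy=5.470 → t=1.115, apex=1.525, x_land=105.975, impact vy=-5.470
  bounce: vy ← 0.62·5.470 = 3.392
Arc 5: start y=0.000, vy=3.392 → t=0.691, apex=0.586, x_land=113.678, impact vy=-3.392
  bounce: vy ← 0.62·3.392 = 2.103
Arc 6: start y=0.000, vy=2.103 → t=0.429, apex=0.225, x_land=118.454, impact vy=-2.103
  bounce: vy ← 0.62·2.103 = 1.304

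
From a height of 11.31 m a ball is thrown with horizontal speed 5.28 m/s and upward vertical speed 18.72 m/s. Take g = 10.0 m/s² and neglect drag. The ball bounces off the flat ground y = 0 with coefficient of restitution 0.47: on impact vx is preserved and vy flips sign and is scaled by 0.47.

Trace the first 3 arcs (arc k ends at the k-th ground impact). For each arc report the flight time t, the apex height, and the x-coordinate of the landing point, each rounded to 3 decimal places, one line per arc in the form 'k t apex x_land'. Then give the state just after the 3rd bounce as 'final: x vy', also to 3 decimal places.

Arc 1: start y=11.310, vy=18.720 → t=4.273, apex=28.832, x_land=22.563, impact vy=-24.013
  bounce: vy ← 0.47·24.013 = 11.286
Arc 2: start y=0.000, vy=11.286 → t=2.257, apex=6.369, x_land=34.481, impact vy=-11.286
  bounce: vy ← 0.47·11.286 = 5.305
Arc 3: start y=0.000, vy=5.305 → t=1.061, apex=1.407, x_land=40.083, impact vy=-5.305
  bounce: vy ← 0.47·5.305 = 2.493

1 4.273 28.832 22.563
2 2.257 6.369 34.481
3 1.061 1.407 40.083
final: 40.083 2.493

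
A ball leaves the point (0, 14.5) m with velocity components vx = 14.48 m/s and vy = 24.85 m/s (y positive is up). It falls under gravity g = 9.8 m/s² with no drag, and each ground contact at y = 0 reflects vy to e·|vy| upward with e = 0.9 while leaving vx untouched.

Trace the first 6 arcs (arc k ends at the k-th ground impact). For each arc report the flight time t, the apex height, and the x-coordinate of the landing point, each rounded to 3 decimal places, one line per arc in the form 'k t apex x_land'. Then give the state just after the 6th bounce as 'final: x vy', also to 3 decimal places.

1 5.600 46.006 81.086
2 5.515 37.265 160.950
3 4.964 30.185 232.828
4 4.468 24.450 297.518
5 4.021 19.804 355.739
6 3.619 16.041 408.137
final: 408.137 15.958

Arc 1: start y=14.500, vy=24.850 → t=5.600, apex=46.006, x_land=81.086, impact vy=-30.029
  bounce: vy ← 0.9·30.029 = 27.026
Arc 2: start y=0.000, vy=27.026 → t=5.515, apex=37.265, x_land=160.950, impact vy=-27.026
  bounce: vy ← 0.9·27.026 = 24.323
Arc 3: start y=0.000, vy=24.323 → t=4.964, apex=30.185, x_land=232.828, impact vy=-24.323
  bounce: vy ← 0.9·24.323 = 21.891
Arc 4: start y=0.000, vy=21.891 → t=4.468, apex=24.450, x_land=297.518, impact vy=-21.891
  bounce: vy ← 0.9·21.891 = 19.702
Arc 5: start y=0.000, vy=19.702 → t=4.021, apex=19.804, x_land=355.739, impact vy=-19.702
  bounce: vy ← 0.9·19.702 = 17.732
Arc 6: start y=0.000, vy=17.732 → t=3.619, apex=16.041, x_land=408.137, impact vy=-17.732
  bounce: vy ← 0.9·17.732 = 15.958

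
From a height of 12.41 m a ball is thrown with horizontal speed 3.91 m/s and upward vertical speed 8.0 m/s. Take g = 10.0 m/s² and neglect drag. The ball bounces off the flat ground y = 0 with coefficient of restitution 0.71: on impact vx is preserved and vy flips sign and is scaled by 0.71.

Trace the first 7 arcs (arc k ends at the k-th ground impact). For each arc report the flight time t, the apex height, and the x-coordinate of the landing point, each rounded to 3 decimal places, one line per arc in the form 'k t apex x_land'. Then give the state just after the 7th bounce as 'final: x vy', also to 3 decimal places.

1 2.567 15.610 10.037
2 2.509 7.869 19.847
3 1.781 3.967 26.812
4 1.265 2.000 31.758
5 0.898 1.008 35.269
6 0.638 0.508 37.762
7 0.453 0.256 39.532
final: 39.532 1.607

Arc 1: start y=12.410, vy=8.000 → t=2.567, apex=15.610, x_land=10.037, impact vy=-17.669
  bounce: vy ← 0.71·17.669 = 12.545
Arc 2: start y=0.000, vy=12.545 → t=2.509, apex=7.869, x_land=19.847, impact vy=-12.545
  bounce: vy ← 0.71·12.545 = 8.907
Arc 3: start y=0.000, vy=8.907 → t=1.781, apex=3.967, x_land=26.812, impact vy=-8.907
  bounce: vy ← 0.71·8.907 = 6.324
Arc 4: start y=0.000, vy=6.324 → t=1.265, apex=2.000, x_land=31.758, impact vy=-6.324
  bounce: vy ← 0.71·6.324 = 4.490
Arc 5: start y=0.000, vy=4.490 → t=0.898, apex=1.008, x_land=35.269, impact vy=-4.490
  bounce: vy ← 0.71·4.490 = 3.188
Arc 6: start y=0.000, vy=3.188 → t=0.638, apex=0.508, x_land=37.762, impact vy=-3.188
  bounce: vy ← 0.71·3.188 = 2.263
Arc 7: start y=0.000, vy=2.263 → t=0.453, apex=0.256, x_land=39.532, impact vy=-2.263
  bounce: vy ← 0.71·2.263 = 1.607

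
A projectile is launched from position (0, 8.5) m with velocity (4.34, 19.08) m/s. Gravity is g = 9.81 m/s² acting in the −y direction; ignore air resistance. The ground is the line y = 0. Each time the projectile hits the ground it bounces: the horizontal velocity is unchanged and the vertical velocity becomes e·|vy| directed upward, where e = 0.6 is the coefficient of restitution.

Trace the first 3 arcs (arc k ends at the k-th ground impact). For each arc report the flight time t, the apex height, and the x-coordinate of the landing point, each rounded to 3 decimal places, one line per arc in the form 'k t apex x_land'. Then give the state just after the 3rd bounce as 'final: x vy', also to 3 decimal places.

Arc 1: start y=8.500, vy=19.080 → t=4.294, apex=27.055, x_land=18.634, impact vy=-23.039
  bounce: vy ← 0.6·23.039 = 13.824
Arc 2: start y=0.000, vy=13.824 → t=2.818, apex=9.740, x_land=30.865, impact vy=-13.824
  bounce: vy ← 0.6·13.824 = 8.294
Arc 3: start y=0.000, vy=8.294 → t=1.691, apex=3.506, x_land=38.204, impact vy=-8.294
  bounce: vy ← 0.6·8.294 = 4.977

1 4.294 27.055 18.634
2 2.818 9.740 30.865
3 1.691 3.506 38.204
final: 38.204 4.977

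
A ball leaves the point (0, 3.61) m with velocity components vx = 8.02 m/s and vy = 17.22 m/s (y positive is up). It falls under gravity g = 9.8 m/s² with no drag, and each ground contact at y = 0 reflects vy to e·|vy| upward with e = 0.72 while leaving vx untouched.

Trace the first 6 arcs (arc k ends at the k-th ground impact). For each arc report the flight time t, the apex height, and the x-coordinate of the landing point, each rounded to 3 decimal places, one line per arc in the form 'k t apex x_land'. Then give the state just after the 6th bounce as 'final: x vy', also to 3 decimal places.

1 3.713 18.739 29.776
2 2.816 9.714 52.361
3 2.028 5.036 68.622
4 1.460 2.611 80.329
5 1.051 1.353 88.759
6 0.757 0.702 94.828
final: 94.828 2.670

Arc 1: start y=3.610, vy=17.220 → t=3.713, apex=18.739, x_land=29.776, impact vy=-19.165
  bounce: vy ← 0.72·19.165 = 13.799
Arc 2: start y=0.000, vy=13.799 → t=2.816, apex=9.714, x_land=52.361, impact vy=-13.799
  bounce: vy ← 0.72·13.799 = 9.935
Arc 3: start y=0.000, vy=9.935 → t=2.028, apex=5.036, x_land=68.622, impact vy=-9.935
  bounce: vy ← 0.72·9.935 = 7.153
Arc 4: start y=0.000, vy=7.153 → t=1.460, apex=2.611, x_land=80.329, impact vy=-7.153
  bounce: vy ← 0.72·7.153 = 5.150
Arc 5: start y=0.000, vy=5.150 → t=1.051, apex=1.353, x_land=88.759, impact vy=-5.150
  bounce: vy ← 0.72·5.150 = 3.708
Arc 6: start y=0.000, vy=3.708 → t=0.757, apex=0.702, x_land=94.828, impact vy=-3.708
  bounce: vy ← 0.72·3.708 = 2.670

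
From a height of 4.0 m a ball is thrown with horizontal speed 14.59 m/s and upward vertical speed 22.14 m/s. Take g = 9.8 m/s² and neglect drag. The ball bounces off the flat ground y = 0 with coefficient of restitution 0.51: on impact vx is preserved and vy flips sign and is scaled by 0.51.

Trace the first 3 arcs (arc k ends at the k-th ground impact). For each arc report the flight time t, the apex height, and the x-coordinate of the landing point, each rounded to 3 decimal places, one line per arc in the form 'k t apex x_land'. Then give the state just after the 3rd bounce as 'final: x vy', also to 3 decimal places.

Arc 1: start y=4.000, vy=22.140 → t=4.692, apex=29.009, x_land=68.461, impact vy=-23.845
  bounce: vy ← 0.51·23.845 = 12.161
Arc 2: start y=0.000, vy=12.161 → t=2.482, apex=7.545, x_land=104.671, impact vy=-12.161
  bounce: vy ← 0.51·12.161 = 6.202
Arc 3: start y=0.000, vy=6.202 → t=1.266, apex=1.963, x_land=123.138, impact vy=-6.202
  bounce: vy ← 0.51·6.202 = 3.163

1 4.692 29.009 68.461
2 2.482 7.545 104.671
3 1.266 1.963 123.138
final: 123.138 3.163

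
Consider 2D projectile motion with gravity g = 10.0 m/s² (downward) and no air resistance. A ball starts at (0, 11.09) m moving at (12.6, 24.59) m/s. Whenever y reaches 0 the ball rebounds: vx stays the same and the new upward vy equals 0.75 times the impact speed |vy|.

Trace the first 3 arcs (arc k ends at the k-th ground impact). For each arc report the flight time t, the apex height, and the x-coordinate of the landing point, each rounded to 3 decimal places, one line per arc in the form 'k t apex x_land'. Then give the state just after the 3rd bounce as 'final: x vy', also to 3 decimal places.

Arc 1: start y=11.090, vy=24.590 → t=5.334, apex=41.323, x_land=67.206, impact vy=-28.748
  bounce: vy ← 0.75·28.748 = 21.561
Arc 2: start y=0.000, vy=21.561 → t=4.312, apex=23.244, x_land=121.541, impact vy=-21.561
  bounce: vy ← 0.75·21.561 = 16.171
Arc 3: start y=0.000, vy=16.171 → t=3.234, apex=13.075, x_land=162.292, impact vy=-16.171
  bounce: vy ← 0.75·16.171 = 12.128

1 5.334 41.323 67.206
2 4.312 23.244 121.541
3 3.234 13.075 162.292
final: 162.292 12.128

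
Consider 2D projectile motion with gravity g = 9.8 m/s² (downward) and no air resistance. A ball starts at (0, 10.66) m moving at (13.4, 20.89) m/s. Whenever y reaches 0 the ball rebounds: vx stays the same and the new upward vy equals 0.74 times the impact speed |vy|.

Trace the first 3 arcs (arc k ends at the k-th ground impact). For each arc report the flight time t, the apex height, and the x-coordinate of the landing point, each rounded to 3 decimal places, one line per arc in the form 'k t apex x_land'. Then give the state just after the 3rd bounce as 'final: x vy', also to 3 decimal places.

Arc 1: start y=10.660, vy=20.890 → t=4.724, apex=32.925, x_land=63.299, impact vy=-25.403
  bounce: vy ← 0.74·25.403 = 18.798
Arc 2: start y=0.000, vy=18.798 → t=3.836, apex=18.030, x_land=114.707, impact vy=-18.798
  bounce: vy ← 0.74·18.798 = 13.911
Arc 3: start y=0.000, vy=13.911 → t=2.839, apex=9.873, x_land=152.749, impact vy=-13.911
  bounce: vy ← 0.74·13.911 = 10.294

1 4.724 32.925 63.299
2 3.836 18.030 114.707
3 2.839 9.873 152.749
final: 152.749 10.294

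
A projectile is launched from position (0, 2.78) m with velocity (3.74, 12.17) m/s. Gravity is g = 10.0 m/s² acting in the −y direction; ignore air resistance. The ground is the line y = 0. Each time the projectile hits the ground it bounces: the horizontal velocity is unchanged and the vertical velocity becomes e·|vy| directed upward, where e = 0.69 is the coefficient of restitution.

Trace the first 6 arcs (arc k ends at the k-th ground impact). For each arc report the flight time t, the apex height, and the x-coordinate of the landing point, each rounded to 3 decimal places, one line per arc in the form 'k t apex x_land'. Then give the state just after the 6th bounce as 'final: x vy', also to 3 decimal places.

Arc 1: start y=2.780, vy=12.170 → t=2.644, apex=10.185, x_land=9.890, impact vy=-14.273
  bounce: vy ← 0.69·14.273 = 9.848
Arc 2: start y=0.000, vy=9.848 → t=1.970, apex=4.849, x_land=17.256, impact vy=-9.848
  bounce: vy ← 0.69·9.848 = 6.795
Arc 3: start y=0.000, vy=6.795 → t=1.359, apex=2.309, x_land=22.339, impact vy=-6.795
  bounce: vy ← 0.69·6.795 = 4.689
Arc 4: start y=0.000, vy=4.689 → t=0.938, apex=1.099, x_land=25.846, impact vy=-4.689
  bounce: vy ← 0.69·4.689 = 3.235
Arc 5: start y=0.000, vy=3.235 → t=0.647, apex=0.523, x_land=28.266, impact vy=-3.235
  bounce: vy ← 0.69·3.235 = 2.232
Arc 6: start y=0.000, vy=2.232 → t=0.446, apex=0.249, x_land=29.936, impact vy=-2.232
  bounce: vy ← 0.69·2.232 = 1.540

1 2.644 10.185 9.890
2 1.970 4.849 17.256
3 1.359 2.309 22.339
4 0.938 1.099 25.846
5 0.647 0.523 28.266
6 0.446 0.249 29.936
final: 29.936 1.540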